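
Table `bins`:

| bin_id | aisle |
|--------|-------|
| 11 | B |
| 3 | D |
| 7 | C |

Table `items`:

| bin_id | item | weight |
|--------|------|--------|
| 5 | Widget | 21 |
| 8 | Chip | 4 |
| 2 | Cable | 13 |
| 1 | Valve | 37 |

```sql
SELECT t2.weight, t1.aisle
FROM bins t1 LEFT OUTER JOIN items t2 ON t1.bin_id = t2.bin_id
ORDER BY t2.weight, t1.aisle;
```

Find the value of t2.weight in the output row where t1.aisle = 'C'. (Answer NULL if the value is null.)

NULL

LEFT JOIN keeps every row from `bins`; unmatched rows get NULL for `items`'s columns.
Matching on t1.bin_id = t2.bin_id.
- t1 (bin_id=11) has no partner → padded with NULL.
- t1 (bin_id=3) has no partner → padded with NULL.
- t1 (bin_id=7) has no partner → padded with NULL.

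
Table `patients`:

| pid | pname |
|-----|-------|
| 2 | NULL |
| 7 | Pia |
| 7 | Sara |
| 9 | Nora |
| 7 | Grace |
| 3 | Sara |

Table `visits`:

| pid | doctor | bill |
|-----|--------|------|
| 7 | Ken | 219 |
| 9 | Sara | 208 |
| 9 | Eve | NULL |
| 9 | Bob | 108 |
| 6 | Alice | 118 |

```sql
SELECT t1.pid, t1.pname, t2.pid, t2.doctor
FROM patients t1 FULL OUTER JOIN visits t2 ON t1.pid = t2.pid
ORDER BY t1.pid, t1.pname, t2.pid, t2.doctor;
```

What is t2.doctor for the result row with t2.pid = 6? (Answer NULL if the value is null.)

FULL OUTER JOIN keeps every row from both sides; unmatched rows get NULL for the other side's columns.
Matching on t1.pid = t2.pid.
- t1 (pid=2) has no partner → padded with NULL.
- t1 (pid=7) pairs with 1 row(s) of t2.
- t1 (pid=7) pairs with 1 row(s) of t2.
- t1 (pid=9) pairs with 3 row(s) of t2.
- t1 (pid=7) pairs with 1 row(s) of t2.
- t1 (pid=3) has no partner → padded with NULL.
- 1 row(s) from t2 found no t1 partner → padded with NULL.

Alice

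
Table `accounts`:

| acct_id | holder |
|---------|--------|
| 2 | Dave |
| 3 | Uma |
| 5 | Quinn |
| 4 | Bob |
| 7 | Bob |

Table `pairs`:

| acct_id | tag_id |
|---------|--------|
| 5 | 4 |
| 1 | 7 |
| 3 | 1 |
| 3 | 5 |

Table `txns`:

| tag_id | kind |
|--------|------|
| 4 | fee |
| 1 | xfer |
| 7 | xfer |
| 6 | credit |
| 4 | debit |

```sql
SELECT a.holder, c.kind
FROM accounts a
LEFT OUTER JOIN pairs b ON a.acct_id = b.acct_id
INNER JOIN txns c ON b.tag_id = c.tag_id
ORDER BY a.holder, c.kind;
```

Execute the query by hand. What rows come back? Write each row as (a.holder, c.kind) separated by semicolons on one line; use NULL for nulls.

(Quinn, debit); (Quinn, fee); (Uma, xfer)

Evaluate left to right. First `accounts a LEFT JOIN pairs b` on acct_id: 6 row(s).
Then INNER JOIN `txns c` on tag_id: keep only rows whose b.tag_id appears in c.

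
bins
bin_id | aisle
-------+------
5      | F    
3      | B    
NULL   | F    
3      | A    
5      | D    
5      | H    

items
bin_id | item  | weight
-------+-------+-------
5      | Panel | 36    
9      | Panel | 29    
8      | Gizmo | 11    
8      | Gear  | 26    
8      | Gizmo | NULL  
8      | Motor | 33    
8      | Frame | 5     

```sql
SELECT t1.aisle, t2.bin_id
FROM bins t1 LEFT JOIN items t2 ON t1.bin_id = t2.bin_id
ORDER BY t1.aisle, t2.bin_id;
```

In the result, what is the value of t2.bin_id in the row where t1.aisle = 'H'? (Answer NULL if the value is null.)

LEFT JOIN keeps every row from `bins`; unmatched rows get NULL for `items`'s columns.
Matching on t1.bin_id = t2.bin_id. A NULL in a compared column never satisfies the condition.
Matched pairs: 3; unmatched t1 rows kept: 3.

5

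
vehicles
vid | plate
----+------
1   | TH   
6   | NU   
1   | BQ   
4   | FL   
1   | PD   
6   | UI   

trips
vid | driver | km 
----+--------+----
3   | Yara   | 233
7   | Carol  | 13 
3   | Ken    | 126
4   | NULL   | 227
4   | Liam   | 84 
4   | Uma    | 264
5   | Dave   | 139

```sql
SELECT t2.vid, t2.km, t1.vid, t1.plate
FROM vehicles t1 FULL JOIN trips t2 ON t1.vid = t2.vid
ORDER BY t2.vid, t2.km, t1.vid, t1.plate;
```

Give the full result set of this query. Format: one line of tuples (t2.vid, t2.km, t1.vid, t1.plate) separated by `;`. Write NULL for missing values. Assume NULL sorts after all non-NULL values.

FULL OUTER JOIN keeps every row from both sides; unmatched rows get NULL for the other side's columns.
Matching on t1.vid = t2.vid.
- t1 (vid=1) has no partner → padded with NULL.
- t1 (vid=6) has no partner → padded with NULL.
- t1 (vid=1) has no partner → padded with NULL.
- t1 (vid=4) pairs with 3 row(s) of t2.
- t1 (vid=1) has no partner → padded with NULL.
- t1 (vid=6) has no partner → padded with NULL.
- 4 row(s) from t2 found no t1 partner → padded with NULL.

(3, 126, NULL, NULL); (3, 233, NULL, NULL); (4, 84, 4, FL); (4, 227, 4, FL); (4, 264, 4, FL); (5, 139, NULL, NULL); (7, 13, NULL, NULL); (NULL, NULL, 1, BQ); (NULL, NULL, 1, PD); (NULL, NULL, 1, TH); (NULL, NULL, 6, NU); (NULL, NULL, 6, UI)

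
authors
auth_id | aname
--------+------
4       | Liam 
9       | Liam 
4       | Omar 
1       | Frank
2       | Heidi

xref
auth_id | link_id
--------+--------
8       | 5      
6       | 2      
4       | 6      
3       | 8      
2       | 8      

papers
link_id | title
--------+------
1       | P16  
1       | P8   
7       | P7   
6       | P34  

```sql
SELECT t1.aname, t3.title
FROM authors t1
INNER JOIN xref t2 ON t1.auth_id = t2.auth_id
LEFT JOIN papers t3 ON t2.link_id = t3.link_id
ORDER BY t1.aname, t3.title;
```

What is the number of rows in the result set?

Step 1 — t1 INNER JOIN t2 on auth_id → 3 row(s).
Then LEFT JOIN `papers t3` on link_id: each of those 3 rows is kept; rows whose t2.link_id has no match in t3 get NULL for t3's columns.
Result: 3 row(s).

3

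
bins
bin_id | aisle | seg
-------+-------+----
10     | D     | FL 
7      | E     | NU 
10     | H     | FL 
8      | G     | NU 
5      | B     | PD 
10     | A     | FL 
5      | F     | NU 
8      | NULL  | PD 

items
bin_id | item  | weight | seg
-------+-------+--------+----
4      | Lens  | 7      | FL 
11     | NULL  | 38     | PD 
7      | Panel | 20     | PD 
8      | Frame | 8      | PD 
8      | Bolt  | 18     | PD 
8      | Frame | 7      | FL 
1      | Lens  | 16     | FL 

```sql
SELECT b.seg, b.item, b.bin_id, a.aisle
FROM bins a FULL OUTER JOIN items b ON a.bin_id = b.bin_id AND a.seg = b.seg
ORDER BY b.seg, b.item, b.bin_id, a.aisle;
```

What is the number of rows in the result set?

FULL OUTER JOIN keeps every row from both sides; unmatched rows get NULL for the other side's columns.
Matching on a.bin_id = b.bin_id AND a.seg = b.seg.
- a row (bin_id=10, seg=FL): no match → kept, b columns NULL.
- a row (bin_id=7, seg=NU): no match → kept, b columns NULL.
- a row (bin_id=10, seg=FL): no match → kept, b columns NULL.
- a row (bin_id=8, seg=NU): no match → kept, b columns NULL.
- a row (bin_id=5, seg=PD): no match → kept, b columns NULL.
- a row (bin_id=10, seg=FL): no match → kept, b columns NULL.
- a row (bin_id=5, seg=NU): no match → kept, b columns NULL.
- a row (bin_id=8, seg=PD): matches 2 b row(s) → 2 output row(s).
- 5 b row(s) had no a match → kept, a columns NULL.
Total: 2 matched + 12 padded = 14 rows.

14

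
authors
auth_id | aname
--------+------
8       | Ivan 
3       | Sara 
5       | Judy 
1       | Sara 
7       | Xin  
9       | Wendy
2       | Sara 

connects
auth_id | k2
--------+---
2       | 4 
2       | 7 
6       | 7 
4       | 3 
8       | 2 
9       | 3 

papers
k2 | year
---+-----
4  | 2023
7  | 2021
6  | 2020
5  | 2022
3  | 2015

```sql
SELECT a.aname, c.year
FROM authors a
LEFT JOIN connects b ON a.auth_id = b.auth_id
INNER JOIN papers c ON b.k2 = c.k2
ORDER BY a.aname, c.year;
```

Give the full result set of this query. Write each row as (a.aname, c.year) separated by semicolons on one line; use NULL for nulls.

(Sara, 2021); (Sara, 2023); (Wendy, 2015)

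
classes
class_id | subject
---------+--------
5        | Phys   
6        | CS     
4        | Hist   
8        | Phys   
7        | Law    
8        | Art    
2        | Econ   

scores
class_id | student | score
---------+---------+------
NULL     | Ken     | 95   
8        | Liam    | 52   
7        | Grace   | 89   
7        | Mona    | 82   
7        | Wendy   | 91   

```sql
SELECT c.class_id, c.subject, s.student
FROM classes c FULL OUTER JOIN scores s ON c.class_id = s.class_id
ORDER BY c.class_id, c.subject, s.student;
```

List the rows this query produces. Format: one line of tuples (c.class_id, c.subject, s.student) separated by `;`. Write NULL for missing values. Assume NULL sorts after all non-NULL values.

(2, Econ, NULL); (4, Hist, NULL); (5, Phys, NULL); (6, CS, NULL); (7, Law, Grace); (7, Law, Mona); (7, Law, Wendy); (8, Art, Liam); (8, Phys, Liam); (NULL, NULL, Ken)

FULL OUTER JOIN keeps every row from both sides; unmatched rows get NULL for the other side's columns.
Matching on c.class_id = s.class_id. A NULL in a compared column never satisfies the condition.
- c (class_id=5) has no partner → padded with NULL.
- c (class_id=6) has no partner → padded with NULL.
- c (class_id=4) has no partner → padded with NULL.
- c (class_id=8) pairs with 1 row(s) of s.
- c (class_id=7) pairs with 3 row(s) of s.
- c (class_id=8) pairs with 1 row(s) of s.
- c (class_id=2) has no partner → padded with NULL.
- plus 1 unmatched s row(s), each kept with NULL c columns.
After projecting and ordering:
c.class_id | c.subject | s.student
2 | Econ | NULL
4 | Hist | NULL
5 | Phys | NULL
6 | CS | NULL
7 | Law | Grace
7 | Law | Mona
7 | Law | Wendy
8 | Art | Liam
8 | Phys | Liam
NULL | NULL | Ken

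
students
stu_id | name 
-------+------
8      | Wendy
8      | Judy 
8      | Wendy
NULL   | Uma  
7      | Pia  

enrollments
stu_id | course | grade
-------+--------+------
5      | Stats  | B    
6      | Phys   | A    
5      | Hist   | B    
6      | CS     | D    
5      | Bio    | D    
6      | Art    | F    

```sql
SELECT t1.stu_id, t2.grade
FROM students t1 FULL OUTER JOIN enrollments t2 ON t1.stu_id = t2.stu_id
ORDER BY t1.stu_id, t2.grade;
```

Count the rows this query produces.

11

FULL OUTER JOIN keeps every row from both sides; unmatched rows get NULL for the other side's columns.
Matching on t1.stu_id = t2.stu_id. A NULL in a compared column never satisfies the condition.
Matched pairs: 0; unmatched t1 rows kept: 5; unmatched t2 rows kept: 6.
Total: 0 matched + 11 padded = 11 rows.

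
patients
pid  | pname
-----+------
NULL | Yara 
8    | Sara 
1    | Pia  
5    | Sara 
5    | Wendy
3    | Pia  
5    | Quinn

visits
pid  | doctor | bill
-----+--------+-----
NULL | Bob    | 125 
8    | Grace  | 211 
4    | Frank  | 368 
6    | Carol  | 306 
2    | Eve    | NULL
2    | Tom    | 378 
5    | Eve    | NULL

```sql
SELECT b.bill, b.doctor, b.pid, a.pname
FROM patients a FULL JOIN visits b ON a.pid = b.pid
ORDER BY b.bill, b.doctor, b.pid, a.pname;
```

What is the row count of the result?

12

FULL OUTER JOIN keeps every row from both sides; unmatched rows get NULL for the other side's columns.
Matching on a.pid = b.pid. A NULL in a compared column never satisfies the condition.
Matched pairs: 4; unmatched a rows kept: 3; unmatched b rows kept: 5.
Total: 4 matched + 8 padded = 12 rows.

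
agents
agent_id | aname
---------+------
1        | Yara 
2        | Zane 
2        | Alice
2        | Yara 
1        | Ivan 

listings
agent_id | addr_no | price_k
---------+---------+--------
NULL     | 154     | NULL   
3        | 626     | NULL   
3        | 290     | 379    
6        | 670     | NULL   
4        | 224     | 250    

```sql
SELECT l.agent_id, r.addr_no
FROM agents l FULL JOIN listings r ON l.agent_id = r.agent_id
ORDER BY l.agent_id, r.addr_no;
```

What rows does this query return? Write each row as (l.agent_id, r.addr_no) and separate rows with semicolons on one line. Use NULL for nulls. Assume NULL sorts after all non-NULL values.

(1, NULL); (1, NULL); (2, NULL); (2, NULL); (2, NULL); (NULL, 154); (NULL, 224); (NULL, 290); (NULL, 626); (NULL, 670)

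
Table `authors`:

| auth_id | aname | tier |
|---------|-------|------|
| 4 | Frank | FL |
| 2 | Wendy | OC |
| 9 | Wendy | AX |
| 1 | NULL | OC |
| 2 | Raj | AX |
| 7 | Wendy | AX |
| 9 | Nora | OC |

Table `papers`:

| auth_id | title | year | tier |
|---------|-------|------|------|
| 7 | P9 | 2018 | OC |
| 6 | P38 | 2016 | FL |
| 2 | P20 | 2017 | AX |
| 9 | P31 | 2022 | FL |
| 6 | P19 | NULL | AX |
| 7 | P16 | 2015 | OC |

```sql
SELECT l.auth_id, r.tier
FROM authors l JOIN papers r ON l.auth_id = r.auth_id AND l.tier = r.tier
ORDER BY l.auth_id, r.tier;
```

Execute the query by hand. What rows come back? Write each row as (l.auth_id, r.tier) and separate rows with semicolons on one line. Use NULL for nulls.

(2, AX)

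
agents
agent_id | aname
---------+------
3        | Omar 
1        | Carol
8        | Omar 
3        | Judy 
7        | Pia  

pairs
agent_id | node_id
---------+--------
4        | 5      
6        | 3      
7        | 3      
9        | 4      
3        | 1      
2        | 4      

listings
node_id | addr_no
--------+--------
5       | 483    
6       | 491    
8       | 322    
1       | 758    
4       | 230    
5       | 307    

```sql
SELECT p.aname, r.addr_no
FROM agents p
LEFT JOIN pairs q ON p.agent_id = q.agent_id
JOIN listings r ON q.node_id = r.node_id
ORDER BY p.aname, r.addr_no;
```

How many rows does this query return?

Joins associate left-to-right: agents LEFT JOIN pairs on agent_id gives 5 intermediate row(s).
Then INNER JOIN `listings r` on node_id: keep only rows whose q.node_id appears in r.
Result: 2 row(s).

2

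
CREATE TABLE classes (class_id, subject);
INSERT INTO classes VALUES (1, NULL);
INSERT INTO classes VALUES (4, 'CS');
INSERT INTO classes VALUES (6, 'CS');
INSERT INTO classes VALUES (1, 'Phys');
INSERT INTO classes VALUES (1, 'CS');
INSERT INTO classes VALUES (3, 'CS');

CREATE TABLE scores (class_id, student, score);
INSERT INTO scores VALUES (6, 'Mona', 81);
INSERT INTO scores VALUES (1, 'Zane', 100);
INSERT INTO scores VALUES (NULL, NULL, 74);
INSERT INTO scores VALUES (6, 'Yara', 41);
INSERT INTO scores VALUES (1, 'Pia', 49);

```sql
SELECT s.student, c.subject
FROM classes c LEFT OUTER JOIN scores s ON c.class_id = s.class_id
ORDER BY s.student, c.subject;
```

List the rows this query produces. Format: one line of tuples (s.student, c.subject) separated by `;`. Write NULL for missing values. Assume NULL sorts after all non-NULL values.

(Mona, CS); (Pia, CS); (Pia, Phys); (Pia, NULL); (Yara, CS); (Zane, CS); (Zane, Phys); (Zane, NULL); (NULL, CS); (NULL, CS)

LEFT JOIN keeps every row from `classes`; unmatched rows get NULL for `scores`'s columns.
Matching on c.class_id = s.class_id. A NULL in a compared column never satisfies the condition.
- c row (class_id=1): matches 2 s row(s) → 2 output row(s).
- c row (class_id=4): no match → kept, s columns NULL.
- c row (class_id=6): matches 2 s row(s) → 2 output row(s).
- c row (class_id=1): matches 2 s row(s) → 2 output row(s).
- c row (class_id=1): matches 2 s row(s) → 2 output row(s).
- c row (class_id=3): no match → kept, s columns NULL.
After projecting and ordering:
s.student | c.subject
Mona | CS
Pia | CS
Pia | Phys
Pia | NULL
Yara | CS
Zane | CS
Zane | Phys
Zane | NULL
NULL | CS
NULL | CS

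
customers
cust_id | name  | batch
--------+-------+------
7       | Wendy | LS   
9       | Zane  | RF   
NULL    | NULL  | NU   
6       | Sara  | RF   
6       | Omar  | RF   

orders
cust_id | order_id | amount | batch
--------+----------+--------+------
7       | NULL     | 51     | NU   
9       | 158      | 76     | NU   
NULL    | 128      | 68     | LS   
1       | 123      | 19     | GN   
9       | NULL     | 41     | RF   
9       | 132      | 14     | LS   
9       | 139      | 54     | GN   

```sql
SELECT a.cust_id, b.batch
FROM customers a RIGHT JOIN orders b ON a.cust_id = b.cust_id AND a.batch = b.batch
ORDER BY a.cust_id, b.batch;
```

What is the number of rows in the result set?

7

RIGHT JOIN keeps every row from `orders`; unmatched rows get NULL for `customers`'s columns.
Matching on a.cust_id = b.cust_id AND a.batch = b.batch. A NULL in a compared column never satisfies the condition.
- a row (cust_id=7, batch=LS): no match.
- a row (cust_id=9, batch=RF): matches 1 b row(s) → 1 output row(s).
- a row (cust_id=NULL, batch=NU): no match.
- a row (cust_id=6, batch=RF): no match.
- a row (cust_id=6, batch=RF): no match.
- 6 row(s) from b found no a partner → padded with NULL.
Total: 1 matched + 6 padded = 7 rows.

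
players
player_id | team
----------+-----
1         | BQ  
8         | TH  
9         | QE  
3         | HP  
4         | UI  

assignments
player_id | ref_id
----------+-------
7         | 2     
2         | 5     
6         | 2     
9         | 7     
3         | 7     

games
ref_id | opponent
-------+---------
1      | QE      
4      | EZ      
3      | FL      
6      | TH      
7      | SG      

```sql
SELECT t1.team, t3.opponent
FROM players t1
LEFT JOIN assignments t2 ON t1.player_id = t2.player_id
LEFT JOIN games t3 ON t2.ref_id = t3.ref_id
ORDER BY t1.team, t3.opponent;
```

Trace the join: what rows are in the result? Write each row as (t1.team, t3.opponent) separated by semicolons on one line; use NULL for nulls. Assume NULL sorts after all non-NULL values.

(BQ, NULL); (HP, SG); (QE, SG); (TH, NULL); (UI, NULL)

Step 1 — t1 LEFT JOIN t2 on player_id → 5 row(s).
Then LEFT JOIN `games t3` on ref_id: each of those 5 rows is kept; rows whose t2.ref_id has no match in t3 get NULL for t3's columns.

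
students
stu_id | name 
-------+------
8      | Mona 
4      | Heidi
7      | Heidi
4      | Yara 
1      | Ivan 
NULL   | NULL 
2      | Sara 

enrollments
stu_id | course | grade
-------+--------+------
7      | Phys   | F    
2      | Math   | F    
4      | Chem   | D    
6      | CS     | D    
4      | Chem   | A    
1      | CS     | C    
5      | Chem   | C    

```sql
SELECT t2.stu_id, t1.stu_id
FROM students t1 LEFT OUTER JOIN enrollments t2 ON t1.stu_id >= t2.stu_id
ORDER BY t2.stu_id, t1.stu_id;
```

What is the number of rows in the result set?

LEFT JOIN keeps every row from `students`; unmatched rows get NULL for `enrollments`'s columns.
Matching on t1.stu_id >= t2.stu_id. A NULL in a compared column never satisfies the condition.
- t1 row (stu_id=8): matches 7 t2 row(s) → 7 output row(s).
- t1 row (stu_id=4): matches 4 t2 row(s) → 4 output row(s).
- t1 row (stu_id=7): matches 7 t2 row(s) → 7 output row(s).
- t1 row (stu_id=4): matches 4 t2 row(s) → 4 output row(s).
- t1 row (stu_id=1): matches 1 t2 row(s) → 1 output row(s).
- t1 row (stu_id=NULL): no match → kept, t2 columns NULL.
- t1 row (stu_id=2): matches 2 t2 row(s) → 2 output row(s).
Total: 25 matched + 1 padded = 26 rows.

26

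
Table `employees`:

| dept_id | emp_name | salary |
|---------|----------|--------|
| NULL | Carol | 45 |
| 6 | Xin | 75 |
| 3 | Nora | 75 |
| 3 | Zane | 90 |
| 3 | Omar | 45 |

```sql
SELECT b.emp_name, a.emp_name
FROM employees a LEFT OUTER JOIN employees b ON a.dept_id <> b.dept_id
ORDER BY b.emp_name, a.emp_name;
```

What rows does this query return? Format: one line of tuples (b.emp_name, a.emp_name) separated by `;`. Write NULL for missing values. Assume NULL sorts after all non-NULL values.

LEFT JOIN keeps every row from `employees a`; unmatched rows get NULL for `employees b`'s columns.
Matching on a.dept_id <> b.dept_id. A NULL in a compared column never satisfies the condition.
- a row (dept_id=NULL): no match → kept, b columns NULL.
- a row (dept_id=6): matches 3 b row(s) → 3 output row(s).
- a row (dept_id=3): matches 1 b row(s) → 1 output row(s).
- a row (dept_id=3): matches 1 b row(s) → 1 output row(s).
- a row (dept_id=3): matches 1 b row(s) → 1 output row(s).
After projecting and ordering:
b.emp_name | a.emp_name
Nora | Xin
Omar | Xin
Xin | Nora
Xin | Omar
Xin | Zane
Zane | Xin
NULL | Carol

(Nora, Xin); (Omar, Xin); (Xin, Nora); (Xin, Omar); (Xin, Zane); (Zane, Xin); (NULL, Carol)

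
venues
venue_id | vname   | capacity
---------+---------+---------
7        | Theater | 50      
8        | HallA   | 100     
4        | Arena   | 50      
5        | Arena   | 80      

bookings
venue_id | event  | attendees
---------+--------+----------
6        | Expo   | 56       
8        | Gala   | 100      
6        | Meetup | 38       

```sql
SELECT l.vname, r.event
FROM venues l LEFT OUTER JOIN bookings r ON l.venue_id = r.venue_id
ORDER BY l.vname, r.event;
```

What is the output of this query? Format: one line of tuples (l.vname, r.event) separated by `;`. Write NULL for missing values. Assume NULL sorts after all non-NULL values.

(Arena, NULL); (Arena, NULL); (HallA, Gala); (Theater, NULL)

LEFT JOIN keeps every row from `venues`; unmatched rows get NULL for `bookings`'s columns.
Matching on l.venue_id = r.venue_id.
- l[0] venue_id=7 → no match; kept with NULLs on the r side.
- l[1] venue_id=8 → 1 match(es) in r → 1 row(s).
- l[2] venue_id=4 → no match; kept with NULLs on the r side.
- l[3] venue_id=5 → no match; kept with NULLs on the r side.
After projecting and ordering:
l.vname | r.event
Arena | NULL
Arena | NULL
HallA | Gala
Theater | NULL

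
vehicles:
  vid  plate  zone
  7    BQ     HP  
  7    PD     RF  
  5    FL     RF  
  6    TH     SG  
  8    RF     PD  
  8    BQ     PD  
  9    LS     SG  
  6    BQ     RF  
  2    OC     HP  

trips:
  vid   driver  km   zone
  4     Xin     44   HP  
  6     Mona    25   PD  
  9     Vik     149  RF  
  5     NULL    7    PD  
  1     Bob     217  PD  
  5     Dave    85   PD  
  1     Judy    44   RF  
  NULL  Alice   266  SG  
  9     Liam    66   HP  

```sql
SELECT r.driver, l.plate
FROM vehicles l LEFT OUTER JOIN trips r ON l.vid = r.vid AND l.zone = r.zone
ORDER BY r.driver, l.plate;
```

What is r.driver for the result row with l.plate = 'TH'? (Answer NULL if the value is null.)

NULL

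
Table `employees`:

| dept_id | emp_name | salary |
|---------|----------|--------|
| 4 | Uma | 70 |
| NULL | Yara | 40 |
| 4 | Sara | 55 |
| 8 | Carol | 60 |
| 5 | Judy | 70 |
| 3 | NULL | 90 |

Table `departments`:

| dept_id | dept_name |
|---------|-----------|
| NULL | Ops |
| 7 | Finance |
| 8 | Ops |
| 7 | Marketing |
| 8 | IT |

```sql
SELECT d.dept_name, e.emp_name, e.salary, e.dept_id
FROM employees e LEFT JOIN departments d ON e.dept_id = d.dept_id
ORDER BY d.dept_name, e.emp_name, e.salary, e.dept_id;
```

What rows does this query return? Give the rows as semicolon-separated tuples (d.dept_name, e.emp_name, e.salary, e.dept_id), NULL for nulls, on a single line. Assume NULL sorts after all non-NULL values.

(IT, Carol, 60, 8); (Ops, Carol, 60, 8); (NULL, Judy, 70, 5); (NULL, Sara, 55, 4); (NULL, Uma, 70, 4); (NULL, Yara, 40, NULL); (NULL, NULL, 90, 3)

LEFT JOIN keeps every row from `employees`; unmatched rows get NULL for `departments`'s columns.
Matching on e.dept_id = d.dept_id. A NULL in a compared column never satisfies the condition.
- dept_id=4: no d row matches, row kept with d columns NULL.
- dept_id=NULL: no d row matches, row kept with d columns NULL.
- dept_id=4: no d row matches, row kept with d columns NULL.
- dept_id=8: 2 matching d row(s), so 2 row(s) emitted.
- dept_id=5: no d row matches, row kept with d columns NULL.
- dept_id=3: no d row matches, row kept with d columns NULL.
After projecting and ordering:
d.dept_name | e.emp_name | e.salary | e.dept_id
IT | Carol | 60 | 8
Ops | Carol | 60 | 8
NULL | Judy | 70 | 5
NULL | Sara | 55 | 4
NULL | Uma | 70 | 4
NULL | Yara | 40 | NULL
NULL | NULL | 90 | 3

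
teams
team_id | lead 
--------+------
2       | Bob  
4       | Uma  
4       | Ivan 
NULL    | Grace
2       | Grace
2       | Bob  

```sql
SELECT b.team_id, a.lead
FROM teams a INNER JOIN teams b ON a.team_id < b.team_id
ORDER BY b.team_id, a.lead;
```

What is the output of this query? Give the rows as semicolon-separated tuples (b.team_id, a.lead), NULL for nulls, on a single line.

(4, Bob); (4, Bob); (4, Bob); (4, Bob); (4, Grace); (4, Grace)

INNER JOIN keeps only pairs where the ON condition holds.
Matching on a.team_id < b.team_id. A NULL in a compared column never satisfies the condition.
Matched pairs: 6.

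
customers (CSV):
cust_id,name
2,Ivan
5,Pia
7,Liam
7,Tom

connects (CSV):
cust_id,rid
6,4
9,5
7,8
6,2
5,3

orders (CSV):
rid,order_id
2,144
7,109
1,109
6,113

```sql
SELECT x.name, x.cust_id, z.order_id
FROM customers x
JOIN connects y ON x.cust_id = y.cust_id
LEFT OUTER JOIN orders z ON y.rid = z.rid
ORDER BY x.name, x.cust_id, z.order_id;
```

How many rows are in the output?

3

Step 1 — x INNER JOIN y on cust_id → 3 row(s).
Then LEFT JOIN `orders z` on rid: each of those 3 rows is kept; rows whose y.rid has no match in z get NULL for z's columns.
Result: 3 row(s).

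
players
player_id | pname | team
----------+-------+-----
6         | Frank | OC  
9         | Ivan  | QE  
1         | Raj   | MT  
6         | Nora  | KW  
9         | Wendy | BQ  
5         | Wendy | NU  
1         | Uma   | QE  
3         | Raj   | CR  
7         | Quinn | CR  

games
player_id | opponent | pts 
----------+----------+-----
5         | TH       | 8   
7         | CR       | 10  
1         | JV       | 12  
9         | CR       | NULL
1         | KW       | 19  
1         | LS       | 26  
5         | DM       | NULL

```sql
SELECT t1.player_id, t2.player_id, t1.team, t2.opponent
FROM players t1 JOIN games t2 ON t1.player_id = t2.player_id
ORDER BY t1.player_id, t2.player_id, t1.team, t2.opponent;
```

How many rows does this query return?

INNER JOIN keeps only pairs where the ON condition holds.
Matching on t1.player_id = t2.player_id.
Matched pairs: 11.
Total: 11 rows.

11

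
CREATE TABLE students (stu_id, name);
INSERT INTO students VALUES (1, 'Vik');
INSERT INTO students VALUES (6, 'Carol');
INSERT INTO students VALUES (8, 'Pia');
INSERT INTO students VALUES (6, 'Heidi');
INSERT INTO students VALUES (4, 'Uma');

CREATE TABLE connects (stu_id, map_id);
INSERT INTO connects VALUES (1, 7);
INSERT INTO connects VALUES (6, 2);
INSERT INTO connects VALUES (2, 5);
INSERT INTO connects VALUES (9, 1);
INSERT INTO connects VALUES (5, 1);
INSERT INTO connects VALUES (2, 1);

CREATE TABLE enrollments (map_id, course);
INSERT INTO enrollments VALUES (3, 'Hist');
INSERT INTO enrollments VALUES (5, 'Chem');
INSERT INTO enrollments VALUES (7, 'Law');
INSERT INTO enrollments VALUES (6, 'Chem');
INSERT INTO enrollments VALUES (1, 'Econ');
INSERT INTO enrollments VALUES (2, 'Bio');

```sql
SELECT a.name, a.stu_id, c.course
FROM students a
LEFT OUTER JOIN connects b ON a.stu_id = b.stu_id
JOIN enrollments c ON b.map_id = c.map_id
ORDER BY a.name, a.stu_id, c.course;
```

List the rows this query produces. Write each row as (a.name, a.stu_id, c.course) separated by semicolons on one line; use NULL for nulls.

(Carol, 6, Bio); (Heidi, 6, Bio); (Vik, 1, Law)

Step 1 — a LEFT JOIN b on stu_id → 5 row(s).
Then INNER JOIN `enrollments c` on map_id: keep only rows whose b.map_id appears in c.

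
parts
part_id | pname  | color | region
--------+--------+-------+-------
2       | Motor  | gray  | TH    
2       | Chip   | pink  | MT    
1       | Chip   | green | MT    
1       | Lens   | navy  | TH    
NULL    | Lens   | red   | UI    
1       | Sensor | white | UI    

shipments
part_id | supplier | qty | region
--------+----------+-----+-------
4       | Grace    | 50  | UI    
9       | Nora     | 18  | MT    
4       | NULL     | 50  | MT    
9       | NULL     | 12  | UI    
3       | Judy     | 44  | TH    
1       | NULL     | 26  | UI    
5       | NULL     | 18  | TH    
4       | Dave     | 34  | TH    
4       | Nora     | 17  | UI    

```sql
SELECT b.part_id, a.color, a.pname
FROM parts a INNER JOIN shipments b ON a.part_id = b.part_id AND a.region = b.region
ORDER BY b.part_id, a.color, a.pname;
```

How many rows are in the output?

1

INNER JOIN keeps only pairs where the ON condition holds.
Matching on a.part_id = b.part_id AND a.region = b.region. A NULL in a compared column never satisfies the condition.
- a (part_id=2, region=TH) has no partner → excluded.
- a (part_id=2, region=MT) has no partner → excluded.
- a (part_id=1, region=MT) has no partner → excluded.
- a (part_id=1, region=TH) has no partner → excluded.
- a (part_id=NULL, region=UI) has no partner → excluded.
- a (part_id=1, region=UI) pairs with 1 row(s) of b.
Total: 1 rows.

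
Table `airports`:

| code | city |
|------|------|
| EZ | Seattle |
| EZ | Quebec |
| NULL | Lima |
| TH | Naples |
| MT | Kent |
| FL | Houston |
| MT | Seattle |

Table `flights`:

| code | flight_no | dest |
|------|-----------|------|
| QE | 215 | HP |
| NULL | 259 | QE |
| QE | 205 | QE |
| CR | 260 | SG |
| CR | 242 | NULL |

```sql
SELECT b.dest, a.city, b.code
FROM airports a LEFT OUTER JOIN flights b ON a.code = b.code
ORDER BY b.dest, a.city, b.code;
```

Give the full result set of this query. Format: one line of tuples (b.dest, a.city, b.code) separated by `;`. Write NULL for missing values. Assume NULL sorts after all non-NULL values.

(NULL, Houston, NULL); (NULL, Kent, NULL); (NULL, Lima, NULL); (NULL, Naples, NULL); (NULL, Quebec, NULL); (NULL, Seattle, NULL); (NULL, Seattle, NULL)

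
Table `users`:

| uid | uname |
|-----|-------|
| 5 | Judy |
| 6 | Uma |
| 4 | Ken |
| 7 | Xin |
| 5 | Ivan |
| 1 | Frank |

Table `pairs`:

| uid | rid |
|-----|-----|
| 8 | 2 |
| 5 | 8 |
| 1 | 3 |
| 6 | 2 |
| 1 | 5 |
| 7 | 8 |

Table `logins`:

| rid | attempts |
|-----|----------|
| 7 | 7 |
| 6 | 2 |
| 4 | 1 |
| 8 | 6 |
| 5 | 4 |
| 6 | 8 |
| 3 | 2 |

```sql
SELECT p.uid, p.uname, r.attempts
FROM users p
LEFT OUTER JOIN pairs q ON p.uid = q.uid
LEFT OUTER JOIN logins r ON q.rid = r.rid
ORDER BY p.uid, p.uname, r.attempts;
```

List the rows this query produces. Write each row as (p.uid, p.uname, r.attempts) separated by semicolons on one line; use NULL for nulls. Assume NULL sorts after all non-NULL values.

Joins associate left-to-right: users LEFT JOIN pairs on uid gives 7 intermediate row(s).
Then LEFT JOIN `logins r` on rid: each of those 7 rows is kept; rows whose q.rid has no match in r get NULL for r's columns.

(1, Frank, 2); (1, Frank, 4); (4, Ken, NULL); (5, Ivan, 6); (5, Judy, 6); (6, Uma, NULL); (7, Xin, 6)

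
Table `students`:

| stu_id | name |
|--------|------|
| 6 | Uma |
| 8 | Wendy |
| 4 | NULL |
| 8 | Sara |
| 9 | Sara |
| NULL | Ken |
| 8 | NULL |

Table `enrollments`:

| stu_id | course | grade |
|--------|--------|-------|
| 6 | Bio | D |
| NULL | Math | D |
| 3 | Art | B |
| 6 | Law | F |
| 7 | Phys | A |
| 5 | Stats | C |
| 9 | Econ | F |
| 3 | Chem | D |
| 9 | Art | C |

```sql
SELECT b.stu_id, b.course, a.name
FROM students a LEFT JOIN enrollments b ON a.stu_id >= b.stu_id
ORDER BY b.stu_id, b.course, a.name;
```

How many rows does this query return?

34

LEFT JOIN keeps every row from `students`; unmatched rows get NULL for `enrollments`'s columns.
Matching on a.stu_id >= b.stu_id. A NULL in a compared column never satisfies the condition.
Matched pairs: 33; unmatched a rows kept: 1.
Total: 33 matched + 1 padded = 34 rows.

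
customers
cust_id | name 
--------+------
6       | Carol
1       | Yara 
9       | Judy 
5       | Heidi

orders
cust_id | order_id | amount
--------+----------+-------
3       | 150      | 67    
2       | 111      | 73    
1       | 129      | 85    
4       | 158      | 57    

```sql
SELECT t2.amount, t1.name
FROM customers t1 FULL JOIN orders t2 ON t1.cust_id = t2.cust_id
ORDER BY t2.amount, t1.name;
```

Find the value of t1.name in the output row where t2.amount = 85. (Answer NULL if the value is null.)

Yara

FULL OUTER JOIN keeps every row from both sides; unmatched rows get NULL for the other side's columns.
Matching on t1.cust_id = t2.cust_id.
- t1 (cust_id=6) has no partner → padded with NULL.
- t1 (cust_id=1) pairs with 1 row(s) of t2.
- t1 (cust_id=9) has no partner → padded with NULL.
- t1 (cust_id=5) has no partner → padded with NULL.
- plus 3 unmatched t2 row(s), each kept with NULL t1 columns.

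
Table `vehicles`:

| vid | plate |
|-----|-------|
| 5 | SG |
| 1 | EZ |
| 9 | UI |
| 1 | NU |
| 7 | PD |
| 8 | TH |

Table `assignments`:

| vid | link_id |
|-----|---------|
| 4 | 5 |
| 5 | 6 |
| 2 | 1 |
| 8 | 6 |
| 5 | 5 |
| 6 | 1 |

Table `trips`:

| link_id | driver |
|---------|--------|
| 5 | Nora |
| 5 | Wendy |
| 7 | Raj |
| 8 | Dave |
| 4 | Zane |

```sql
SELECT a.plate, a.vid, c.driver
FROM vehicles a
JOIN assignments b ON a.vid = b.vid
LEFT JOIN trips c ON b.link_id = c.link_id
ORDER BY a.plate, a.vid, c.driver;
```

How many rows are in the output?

Step 1 — a INNER JOIN b on vid → 3 row(s).
Then LEFT JOIN `trips c` on link_id: each of those 3 rows is kept; rows whose b.link_id has no match in c get NULL for c's columns.
Result: 4 row(s).

4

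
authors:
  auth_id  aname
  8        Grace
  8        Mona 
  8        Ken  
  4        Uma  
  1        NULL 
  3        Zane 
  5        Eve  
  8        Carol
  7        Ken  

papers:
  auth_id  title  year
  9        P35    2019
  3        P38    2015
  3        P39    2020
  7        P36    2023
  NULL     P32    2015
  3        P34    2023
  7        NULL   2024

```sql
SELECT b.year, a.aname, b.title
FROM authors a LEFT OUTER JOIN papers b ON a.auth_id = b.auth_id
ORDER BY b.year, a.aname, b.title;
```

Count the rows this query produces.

12

LEFT JOIN keeps every row from `authors`; unmatched rows get NULL for `papers`'s columns.
Matching on a.auth_id = b.auth_id. A NULL in a compared column never satisfies the condition.
- a row (auth_id=8): no match → kept, b columns NULL.
- a row (auth_id=8): no match → kept, b columns NULL.
- a row (auth_id=8): no match → kept, b columns NULL.
- a row (auth_id=4): no match → kept, b columns NULL.
- a row (auth_id=1): no match → kept, b columns NULL.
- a row (auth_id=3): matches 3 b row(s) → 3 output row(s).
- a row (auth_id=5): no match → kept, b columns NULL.
- a row (auth_id=8): no match → kept, b columns NULL.
- a row (auth_id=7): matches 2 b row(s) → 2 output row(s).
Total: 5 matched + 7 padded = 12 rows.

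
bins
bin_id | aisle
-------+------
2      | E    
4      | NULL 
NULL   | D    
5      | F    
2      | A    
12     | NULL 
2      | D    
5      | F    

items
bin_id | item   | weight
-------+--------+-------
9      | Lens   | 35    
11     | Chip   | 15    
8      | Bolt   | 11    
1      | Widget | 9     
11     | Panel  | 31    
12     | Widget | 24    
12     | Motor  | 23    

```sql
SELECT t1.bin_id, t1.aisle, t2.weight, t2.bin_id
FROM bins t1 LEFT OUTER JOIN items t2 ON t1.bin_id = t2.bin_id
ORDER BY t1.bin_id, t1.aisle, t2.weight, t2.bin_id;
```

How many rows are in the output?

9

LEFT JOIN keeps every row from `bins`; unmatched rows get NULL for `items`'s columns.
Matching on t1.bin_id = t2.bin_id. A NULL in a compared column never satisfies the condition.
Matched pairs: 2; unmatched t1 rows kept: 7.
Total: 2 matched + 7 padded = 9 rows.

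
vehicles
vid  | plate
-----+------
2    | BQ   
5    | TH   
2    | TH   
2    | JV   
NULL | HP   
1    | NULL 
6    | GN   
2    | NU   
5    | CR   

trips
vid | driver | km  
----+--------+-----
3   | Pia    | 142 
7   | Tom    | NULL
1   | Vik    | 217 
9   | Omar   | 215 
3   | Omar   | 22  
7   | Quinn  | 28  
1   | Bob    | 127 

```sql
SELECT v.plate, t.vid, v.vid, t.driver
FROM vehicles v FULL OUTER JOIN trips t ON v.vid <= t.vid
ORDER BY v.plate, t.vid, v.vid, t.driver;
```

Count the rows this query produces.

FULL OUTER JOIN keeps every row from both sides; unmatched rows get NULL for the other side's columns.
Matching on v.vid <= t.vid. A NULL in a compared column never satisfies the condition.
- vid=2: 5 matching t row(s), so 5 row(s) emitted.
- vid=5: 3 matching t row(s), so 3 row(s) emitted.
- vid=2: 5 matching t row(s), so 5 row(s) emitted.
- vid=2: 5 matching t row(s), so 5 row(s) emitted.
- vid=NULL: no t row matches, row kept with t columns NULL.
- vid=1: 7 matching t row(s), so 7 row(s) emitted.
- vid=6: 3 matching t row(s), so 3 row(s) emitted.
- vid=2: 5 matching t row(s), so 5 row(s) emitted.
- vid=5: 3 matching t row(s), so 3 row(s) emitted.
Total: 36 matched + 1 padded = 37 rows.

37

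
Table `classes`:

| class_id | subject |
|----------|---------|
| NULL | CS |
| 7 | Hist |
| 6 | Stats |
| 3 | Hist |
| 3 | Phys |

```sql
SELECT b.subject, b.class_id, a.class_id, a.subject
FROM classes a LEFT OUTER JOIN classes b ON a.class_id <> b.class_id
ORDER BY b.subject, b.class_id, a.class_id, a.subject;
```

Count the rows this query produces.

11

LEFT JOIN keeps every row from `classes a`; unmatched rows get NULL for `classes b`'s columns.
Matching on a.class_id <> b.class_id. A NULL in a compared column never satisfies the condition.
- class_id=NULL: no b row matches, row kept with b columns NULL.
- class_id=7: 3 matching b row(s), so 3 row(s) emitted.
- class_id=6: 3 matching b row(s), so 3 row(s) emitted.
- class_id=3: 2 matching b row(s), so 2 row(s) emitted.
- class_id=3: 2 matching b row(s), so 2 row(s) emitted.
Total: 10 matched + 1 padded = 11 rows.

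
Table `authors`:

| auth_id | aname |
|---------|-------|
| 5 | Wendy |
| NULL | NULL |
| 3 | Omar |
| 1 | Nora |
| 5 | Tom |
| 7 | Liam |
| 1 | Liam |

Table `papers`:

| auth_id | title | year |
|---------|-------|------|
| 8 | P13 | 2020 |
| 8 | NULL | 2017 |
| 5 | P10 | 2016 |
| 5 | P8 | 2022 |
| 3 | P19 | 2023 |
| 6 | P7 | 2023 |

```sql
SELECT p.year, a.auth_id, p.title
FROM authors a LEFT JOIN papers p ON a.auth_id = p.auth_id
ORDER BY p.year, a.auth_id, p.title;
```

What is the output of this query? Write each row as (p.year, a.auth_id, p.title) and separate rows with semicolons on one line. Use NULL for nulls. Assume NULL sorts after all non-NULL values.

LEFT JOIN keeps every row from `authors`; unmatched rows get NULL for `papers`'s columns.
Matching on a.auth_id = p.auth_id. A NULL in a compared column never satisfies the condition.
- a[0] auth_id=5 → 2 match(es) in p → 2 row(s).
- a[1] auth_id=NULL → no match; kept with NULLs on the p side.
- a[2] auth_id=3 → 1 match(es) in p → 1 row(s).
- a[3] auth_id=1 → no match; kept with NULLs on the p side.
- a[4] auth_id=5 → 2 match(es) in p → 2 row(s).
- a[5] auth_id=7 → no match; kept with NULLs on the p side.
- a[6] auth_id=1 → no match; kept with NULLs on the p side.
After projecting and ordering:
p.year | a.auth_id | p.title
2016 | 5 | P10
2016 | 5 | P10
2022 | 5 | P8
2022 | 5 | P8
2023 | 3 | P19
NULL | 1 | NULL
NULL | 1 | NULL
NULL | 7 | NULL
NULL | NULL | NULL

(2016, 5, P10); (2016, 5, P10); (2022, 5, P8); (2022, 5, P8); (2023, 3, P19); (NULL, 1, NULL); (NULL, 1, NULL); (NULL, 7, NULL); (NULL, NULL, NULL)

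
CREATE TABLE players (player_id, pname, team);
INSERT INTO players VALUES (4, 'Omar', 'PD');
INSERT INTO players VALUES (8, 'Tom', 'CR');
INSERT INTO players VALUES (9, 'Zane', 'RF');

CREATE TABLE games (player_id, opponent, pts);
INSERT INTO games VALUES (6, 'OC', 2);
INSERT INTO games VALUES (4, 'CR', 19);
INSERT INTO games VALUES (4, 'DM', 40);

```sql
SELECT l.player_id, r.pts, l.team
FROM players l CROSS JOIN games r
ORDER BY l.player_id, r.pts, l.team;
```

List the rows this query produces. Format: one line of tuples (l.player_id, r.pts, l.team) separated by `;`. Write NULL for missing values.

(4, 2, PD); (4, 19, PD); (4, 40, PD); (8, 2, CR); (8, 19, CR); (8, 40, CR); (9, 2, RF); (9, 19, RF); (9, 40, RF)

CROSS JOIN pairs every row of `players` with every row of `games`: 3 × 3 = 9 rows.
After projecting and ordering:
l.player_id | r.pts | l.team
4 | 2 | PD
4 | 19 | PD
4 | 40 | PD
8 | 2 | CR
8 | 19 | CR
8 | 40 | CR
9 | 2 | RF
9 | 19 | RF
9 | 40 | RF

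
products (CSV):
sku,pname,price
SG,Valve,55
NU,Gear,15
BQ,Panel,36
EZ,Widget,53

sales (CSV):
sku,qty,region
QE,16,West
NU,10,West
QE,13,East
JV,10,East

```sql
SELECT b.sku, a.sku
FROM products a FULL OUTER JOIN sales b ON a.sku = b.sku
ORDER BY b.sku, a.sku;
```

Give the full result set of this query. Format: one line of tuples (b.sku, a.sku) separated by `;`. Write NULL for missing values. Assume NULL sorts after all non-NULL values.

(JV, NULL); (NU, NU); (QE, NULL); (QE, NULL); (NULL, BQ); (NULL, EZ); (NULL, SG)

FULL OUTER JOIN keeps every row from both sides; unmatched rows get NULL for the other side's columns.
Matching on a.sku = b.sku.
Matched pairs: 1; unmatched a rows kept: 3; unmatched b rows kept: 3.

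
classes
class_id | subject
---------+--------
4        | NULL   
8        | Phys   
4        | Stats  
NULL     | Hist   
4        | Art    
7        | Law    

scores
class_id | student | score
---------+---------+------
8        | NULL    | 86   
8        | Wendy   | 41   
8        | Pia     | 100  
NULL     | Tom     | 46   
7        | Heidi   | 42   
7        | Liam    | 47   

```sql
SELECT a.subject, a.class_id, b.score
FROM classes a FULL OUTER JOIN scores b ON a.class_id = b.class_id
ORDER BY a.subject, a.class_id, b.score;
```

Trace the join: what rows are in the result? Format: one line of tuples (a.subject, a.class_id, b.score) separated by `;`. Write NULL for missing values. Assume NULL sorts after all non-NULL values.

(Art, 4, NULL); (Hist, NULL, NULL); (Law, 7, 42); (Law, 7, 47); (Phys, 8, 41); (Phys, 8, 86); (Phys, 8, 100); (Stats, 4, NULL); (NULL, 4, NULL); (NULL, NULL, 46)

FULL OUTER JOIN keeps every row from both sides; unmatched rows get NULL for the other side's columns.
Matching on a.class_id = b.class_id. A NULL in a compared column never satisfies the condition.
- a (class_id=4) has no partner → padded with NULL.
- a (class_id=8) pairs with 3 row(s) of b.
- a (class_id=4) has no partner → padded with NULL.
- a (class_id=NULL) has no partner → padded with NULL.
- a (class_id=4) has no partner → padded with NULL.
- a (class_id=7) pairs with 2 row(s) of b.
- 1 row(s) from b found no a partner → padded with NULL.
After projecting and ordering:
a.subject | a.class_id | b.score
Art | 4 | NULL
Hist | NULL | NULL
Law | 7 | 42
Law | 7 | 47
Phys | 8 | 41
Phys | 8 | 86
Phys | 8 | 100
Stats | 4 | NULL
NULL | 4 | NULL
NULL | NULL | 46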